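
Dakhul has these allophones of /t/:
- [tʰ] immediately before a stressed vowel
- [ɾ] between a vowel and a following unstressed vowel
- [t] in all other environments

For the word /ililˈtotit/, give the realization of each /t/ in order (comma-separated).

[tʰ], [ɾ], [t]

Occurrence 1 (position 5): immediately before a stressed vowel → [tʰ].
Occurrence 2 (position 7): between a vowel and an unstressed vowel → [ɾ].
Occurrence 3 (position 9): no conditioning environment matches → elsewhere allophone [t].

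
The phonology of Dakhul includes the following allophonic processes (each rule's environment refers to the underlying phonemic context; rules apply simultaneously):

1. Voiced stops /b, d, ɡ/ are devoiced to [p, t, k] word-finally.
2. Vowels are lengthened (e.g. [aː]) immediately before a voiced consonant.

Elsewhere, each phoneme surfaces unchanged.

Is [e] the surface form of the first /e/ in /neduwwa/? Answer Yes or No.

No

/e/ (between /n/ and /d/) occurs before a voiced consonant → [eː] by rule 2.
The actual realization is [eː], not [e].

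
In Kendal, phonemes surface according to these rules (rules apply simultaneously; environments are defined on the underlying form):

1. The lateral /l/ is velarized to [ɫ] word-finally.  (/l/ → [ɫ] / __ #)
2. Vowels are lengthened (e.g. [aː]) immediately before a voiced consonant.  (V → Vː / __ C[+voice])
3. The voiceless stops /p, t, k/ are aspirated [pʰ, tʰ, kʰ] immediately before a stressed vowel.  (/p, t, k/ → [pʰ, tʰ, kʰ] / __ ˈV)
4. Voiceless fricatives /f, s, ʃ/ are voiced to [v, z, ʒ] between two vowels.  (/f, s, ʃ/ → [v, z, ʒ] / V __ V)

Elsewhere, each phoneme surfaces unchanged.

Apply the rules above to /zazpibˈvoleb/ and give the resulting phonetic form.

[zaːzpiːbˈvoːleːb]

/z/ — not in any rule's target class → [z].
Rule 2 applies to /a/ (between /z/ and /z/: before a voiced consonant) → [aː].
/z/ stays [z].
/p/ — between /z/ and /i/; rule 3 does not apply here → [p].
/i/ — between /p/ and /b/, before a voiced consonant — surfaces as [iː] (rule 2).
/b/ (between /i/ and /v/) is unaffected → [b].
/v/ stays [v].
/o/ — between /v/ and /l/, before a voiced consonant — surfaces as [oː] (rule 2).
/l/ — between /o/ and /e/; rule 1 does not apply here → [l].
Rule 2 applies to /e/ (between /l/ and /b/: before a voiced consonant) → [eː].
/b/ — not in any rule's target class → [b].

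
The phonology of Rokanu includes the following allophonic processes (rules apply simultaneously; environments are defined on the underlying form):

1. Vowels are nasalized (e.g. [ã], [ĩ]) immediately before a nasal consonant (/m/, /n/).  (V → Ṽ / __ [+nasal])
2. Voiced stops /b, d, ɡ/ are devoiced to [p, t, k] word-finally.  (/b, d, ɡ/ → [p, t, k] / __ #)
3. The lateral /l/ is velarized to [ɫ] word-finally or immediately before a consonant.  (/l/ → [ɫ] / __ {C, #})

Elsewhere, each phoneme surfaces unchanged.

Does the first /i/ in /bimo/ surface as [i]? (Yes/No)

No

/i/ meets the environment for rule 1 (before a nasal consonant) → [ĩ].
The actual realization is [ĩ], not [i].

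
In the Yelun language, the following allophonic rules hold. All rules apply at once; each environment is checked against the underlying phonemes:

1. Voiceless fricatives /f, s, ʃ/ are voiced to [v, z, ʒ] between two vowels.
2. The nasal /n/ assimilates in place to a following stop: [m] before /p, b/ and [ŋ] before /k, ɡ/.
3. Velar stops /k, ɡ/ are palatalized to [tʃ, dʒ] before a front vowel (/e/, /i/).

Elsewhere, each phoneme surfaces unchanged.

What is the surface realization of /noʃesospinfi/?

[noʒezospinfi]

/n/ — word-initial; rule 2 does not apply here → [n].
/o/ (between /n/ and /ʃ/) is unaffected → [o].
/ʃ/ — between /o/ and /e/, between two vowels — surfaces as [ʒ] (rule 1).
/e/ — not in any rule's target class → [e].
/s/ (between /e/ and /o/): between two vowels, so rule 1 applies → [z].
/o/ (between /s/ and /s/): no rule targets it → [o].
/s/ (between /o/ and /p/) is in the target of rule 1 but the environment (between two vowels) is not met → [s].
/p/ stays [p].
/i/ — not in any rule's target class → [i].
/n/ (between /i/ and /f/) is in the target of rule 2 but the environment (before a labial or velar stop) is not met → [n].
/f/ (between /n/ and /i/) fails the environment for rule 1, so it stays [f].
/i/ stays [i].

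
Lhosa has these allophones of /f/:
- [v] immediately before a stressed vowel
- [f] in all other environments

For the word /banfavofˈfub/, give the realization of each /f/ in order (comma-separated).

[f], [f], [v]

Occurrence 1 (position 4): no conditioning environment matches → elsewhere allophone [f].
Occurrence 2 (position 8): no conditioning environment matches → elsewhere allophone [f].
Occurrence 3 (position 9): immediately before a stressed vowel → [v].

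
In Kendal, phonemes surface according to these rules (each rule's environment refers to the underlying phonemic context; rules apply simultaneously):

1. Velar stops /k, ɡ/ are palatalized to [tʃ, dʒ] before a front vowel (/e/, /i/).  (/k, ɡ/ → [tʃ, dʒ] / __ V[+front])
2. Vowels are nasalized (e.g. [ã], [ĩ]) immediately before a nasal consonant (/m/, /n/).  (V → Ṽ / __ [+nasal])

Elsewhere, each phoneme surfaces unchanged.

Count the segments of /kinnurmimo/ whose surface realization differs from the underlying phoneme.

3

Segments that undergo a rule: /k/ → [tʃ] (rule 1); /i/ → [ĩ] (rule 2); /i/ → [ĩ] (rule 2).
All other segments surface unchanged.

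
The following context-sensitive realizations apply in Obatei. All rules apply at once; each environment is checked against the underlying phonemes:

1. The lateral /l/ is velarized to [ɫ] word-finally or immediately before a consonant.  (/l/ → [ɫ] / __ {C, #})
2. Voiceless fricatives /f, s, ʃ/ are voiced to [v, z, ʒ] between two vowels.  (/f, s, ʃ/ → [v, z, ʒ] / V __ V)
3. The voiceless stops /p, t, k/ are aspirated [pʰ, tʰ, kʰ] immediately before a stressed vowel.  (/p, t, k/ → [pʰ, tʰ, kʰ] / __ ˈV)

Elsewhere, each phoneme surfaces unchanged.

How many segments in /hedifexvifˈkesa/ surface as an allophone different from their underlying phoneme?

Segments that undergo a rule: /f/ → [v] (rule 2); /k/ → [kʰ] (rule 3); /s/ → [z] (rule 2).
All other segments surface unchanged.

3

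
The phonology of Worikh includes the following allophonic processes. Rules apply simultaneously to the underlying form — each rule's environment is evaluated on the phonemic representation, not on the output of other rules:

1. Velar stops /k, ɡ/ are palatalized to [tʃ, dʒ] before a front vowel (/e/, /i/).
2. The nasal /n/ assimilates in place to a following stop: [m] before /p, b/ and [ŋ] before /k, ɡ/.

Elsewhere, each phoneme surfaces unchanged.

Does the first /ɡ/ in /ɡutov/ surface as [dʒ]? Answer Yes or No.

/ɡ/ (word-initial) fails the environment for rule 1, so it stays [ɡ].
The actual realization is [ɡ], not [dʒ].

No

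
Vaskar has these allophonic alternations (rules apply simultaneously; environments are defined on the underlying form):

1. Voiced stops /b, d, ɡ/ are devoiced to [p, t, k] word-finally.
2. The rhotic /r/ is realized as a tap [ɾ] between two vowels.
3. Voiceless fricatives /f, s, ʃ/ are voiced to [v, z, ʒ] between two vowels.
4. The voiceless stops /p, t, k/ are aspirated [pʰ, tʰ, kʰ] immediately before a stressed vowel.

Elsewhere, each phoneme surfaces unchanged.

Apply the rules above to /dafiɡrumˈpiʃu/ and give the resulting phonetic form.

/d/ (word-initial) is in the target of rule 1 but the environment (word-finally) is not met → [d].
/a/ (between /d/ and /f/): no rule targets it → [a].
/f/ (between /a/ and /i/) occurs between two vowels → [v] by rule 3.
/i/ (between /f/ and /ɡ/): no rule targets it → [i].
/ɡ/ (between /i/ and /r/): rule 1 targets it, but not word-finally → unchanged [ɡ].
/r/ — between /ɡ/ and /u/; rule 2 does not apply here → [r].
/u/ (between /r/ and /m/) is unaffected → [u].
/m/ (between /u/ and /p/): no rule targets it → [m].
/p/ (between /m/ and /i/) occurs immediately before a stressed vowel → [pʰ] by rule 4.
/i/ (between /p/ and /ʃ/): no rule targets it → [i].
Rule 3 applies to /ʃ/ (between /i/ and /u/: between two vowels) → [ʒ].
/u/ stays [u].

[daviɡrumˈpʰiʒu]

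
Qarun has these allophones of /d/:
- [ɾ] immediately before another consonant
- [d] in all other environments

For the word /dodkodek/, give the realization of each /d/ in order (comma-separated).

Occurrence 1 (position 1): no conditioning environment matches → elsewhere allophone [d].
Occurrence 2 (position 3): immediately before another consonant → [ɾ].
Occurrence 3 (position 6): no conditioning environment matches → elsewhere allophone [d].

[d], [ɾ], [d]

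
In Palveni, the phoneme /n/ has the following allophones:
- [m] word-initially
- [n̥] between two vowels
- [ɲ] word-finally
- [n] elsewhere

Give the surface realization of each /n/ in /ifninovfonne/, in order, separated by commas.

[n], [n̥], [n], [n]

Occurrence 1 (position 3): no conditioning environment matches → elsewhere allophone [n].
Occurrence 2 (position 5): between two vowels → [n̥].
Occurrence 3 (position 10): no conditioning environment matches → elsewhere allophone [n].
Occurrence 4 (position 11): no conditioning environment matches → elsewhere allophone [n].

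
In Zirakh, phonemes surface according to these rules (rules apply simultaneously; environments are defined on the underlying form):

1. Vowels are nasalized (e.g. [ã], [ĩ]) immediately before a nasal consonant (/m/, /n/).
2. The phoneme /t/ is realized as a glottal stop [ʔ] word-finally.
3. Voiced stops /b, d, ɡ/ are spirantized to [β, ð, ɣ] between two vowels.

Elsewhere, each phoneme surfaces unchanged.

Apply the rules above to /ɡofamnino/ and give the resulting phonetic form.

[ɡofãmnĩno]

/ɡ/ (word-initial) fails the environment for rule 3, so it stays [ɡ].
/o/ (between /ɡ/ and /f/) fails the environment for rule 1, so it stays [o].
/f/ stays [f].
/a/ (between /f/ and /m/) occurs before a nasal consonant → [ã] by rule 1.
/m/ — not in any rule's target class → [m].
/n/ stays [n].
/i/ meets the environment for rule 1 (before a nasal consonant) → [ĩ].
/n/ stays [n].
/o/ (word-final): rule 1 targets it, but not before a nasal consonant → unchanged [o].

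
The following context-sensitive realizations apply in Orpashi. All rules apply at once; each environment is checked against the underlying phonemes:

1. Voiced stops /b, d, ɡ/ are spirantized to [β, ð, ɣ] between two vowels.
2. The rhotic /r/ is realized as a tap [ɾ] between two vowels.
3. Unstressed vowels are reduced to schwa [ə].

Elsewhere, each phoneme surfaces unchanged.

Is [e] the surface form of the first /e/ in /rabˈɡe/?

Yes

/e/ — word-final; rule 3 does not apply here → [e].
The actual realization is [e], which matches [e].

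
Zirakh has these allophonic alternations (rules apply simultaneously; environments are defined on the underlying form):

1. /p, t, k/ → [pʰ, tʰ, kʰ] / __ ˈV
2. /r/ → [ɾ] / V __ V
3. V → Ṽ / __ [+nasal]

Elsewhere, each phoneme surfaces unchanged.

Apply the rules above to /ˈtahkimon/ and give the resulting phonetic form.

Rule 1 applies to /t/ (word-initial: immediately before a stressed vowel) → [tʰ].
/a/ (between /t/ and /h/) fails the environment for rule 3, so it stays [a].
/h/ — not in any rule's target class → [h].
/k/ — between /h/ and /i/; rule 1 does not apply here → [k].
/i/ (between /k/ and /m/) occurs before a nasal consonant → [ĩ] by rule 3.
/m/ — not in any rule's target class → [m].
/o/ — between /m/ and /n/, before a nasal consonant — surfaces as [õ] (rule 3).
/n/ stays [n].

[ˈtʰahkĩmõn]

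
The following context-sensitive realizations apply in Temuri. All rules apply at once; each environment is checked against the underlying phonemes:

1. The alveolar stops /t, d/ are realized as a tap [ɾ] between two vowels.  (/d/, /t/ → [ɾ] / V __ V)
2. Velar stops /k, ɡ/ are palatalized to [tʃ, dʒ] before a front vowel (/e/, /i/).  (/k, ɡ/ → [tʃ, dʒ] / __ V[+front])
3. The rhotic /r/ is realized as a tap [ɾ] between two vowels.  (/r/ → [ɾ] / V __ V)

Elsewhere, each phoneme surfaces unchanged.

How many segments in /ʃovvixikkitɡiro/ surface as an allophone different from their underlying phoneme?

Segments that undergo a rule: /k/ → [tʃ] (rule 2); /ɡ/ → [dʒ] (rule 2); /r/ → [ɾ] (rule 3).
All other segments surface unchanged.

3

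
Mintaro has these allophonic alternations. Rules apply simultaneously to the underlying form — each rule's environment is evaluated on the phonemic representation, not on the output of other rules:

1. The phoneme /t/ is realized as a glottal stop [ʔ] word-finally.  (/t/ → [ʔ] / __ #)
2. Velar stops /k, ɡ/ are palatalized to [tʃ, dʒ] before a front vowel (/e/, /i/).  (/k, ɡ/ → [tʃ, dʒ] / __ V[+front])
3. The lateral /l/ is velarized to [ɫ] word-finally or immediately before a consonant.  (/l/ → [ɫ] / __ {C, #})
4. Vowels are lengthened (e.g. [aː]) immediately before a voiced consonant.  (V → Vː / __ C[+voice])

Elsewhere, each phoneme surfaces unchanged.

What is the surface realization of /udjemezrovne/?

[uːdjeːmeːzroːvne]

Rule 4 applies to /u/ (word-initial: before a voiced consonant) → [uː].
Rule 4 applies to /e/ (between /j/ and /m/: before a voiced consonant) → [eː].
/e/ (between /m/ and /z/): before a voiced consonant, so rule 4 applies → [eː].
/o/ — between /r/ and /v/, before a voiced consonant — surfaces as [oː] (rule 4).
/e/ (word-final): rule 4 targets it, but not before a voiced consonant → unchanged [e].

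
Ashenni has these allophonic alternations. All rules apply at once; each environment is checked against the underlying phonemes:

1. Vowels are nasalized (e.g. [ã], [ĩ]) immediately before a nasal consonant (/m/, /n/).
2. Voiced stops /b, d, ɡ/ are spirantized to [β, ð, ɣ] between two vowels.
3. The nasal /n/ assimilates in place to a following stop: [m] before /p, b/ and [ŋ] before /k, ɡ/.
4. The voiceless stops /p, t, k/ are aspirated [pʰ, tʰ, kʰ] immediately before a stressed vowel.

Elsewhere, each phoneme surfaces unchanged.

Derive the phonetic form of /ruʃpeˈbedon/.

[ruʃpeˈβeðõn]

/r/ — not in any rule's target class → [r].
/u/ (between /r/ and /ʃ/) fails the environment for rule 1, so it stays [u].
/ʃ/ stays [ʃ].
/p/ (between /ʃ/ and /e/) fails the environment for rule 4, so it stays [p].
/e/ (between /p/ and /b/) fails the environment for rule 1, so it stays [e].
/b/ — between /e/ and /e/, between two vowels — surfaces as [β] (rule 2).
/e/ (between /b/ and /d/): rule 1 targets it, but not before a nasal consonant → unchanged [e].
/d/ — between /e/ and /o/, between two vowels — surfaces as [ð] (rule 2).
/o/ — between /d/ and /n/, before a nasal consonant — surfaces as [õ] (rule 1).
/n/ (word-final) is in the target of rule 3 but the environment (before a labial or velar stop) is not met → [n].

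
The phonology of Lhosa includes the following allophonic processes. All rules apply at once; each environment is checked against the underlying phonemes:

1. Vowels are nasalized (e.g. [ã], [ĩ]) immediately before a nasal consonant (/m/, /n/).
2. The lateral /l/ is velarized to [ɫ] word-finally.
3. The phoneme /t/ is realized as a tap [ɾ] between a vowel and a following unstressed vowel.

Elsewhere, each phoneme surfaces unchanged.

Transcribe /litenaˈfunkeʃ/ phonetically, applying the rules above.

/l/ (word-initial) fails the environment for rule 2, so it stays [l].
/i/ (between /l/ and /t/) fails the environment for rule 1, so it stays [i].
/t/ (between /i/ and /e/) occurs between a vowel and a following unstressed vowel → [ɾ] by rule 3.
/e/ (between /t/ and /n/) occurs before a nasal consonant → [ẽ] by rule 1.
/n/ (between /e/ and /a/): no rule targets it → [n].
/a/ (between /n/ and /f/): rule 1 targets it, but not before a nasal consonant → unchanged [a].
/f/ (between /a/ and /u/) is unaffected → [f].
/u/ (between /f/ and /n/) occurs before a nasal consonant → [ũ] by rule 1.
/n/ — not in any rule's target class → [n].
/k/ (between /n/ and /e/): no rule targets it → [k].
/e/ (between /k/ and /ʃ/) is in the target of rule 1 but the environment (before a nasal consonant) is not met → [e].
/ʃ/ — not in any rule's target class → [ʃ].

[liɾẽnaˈfũnkeʃ]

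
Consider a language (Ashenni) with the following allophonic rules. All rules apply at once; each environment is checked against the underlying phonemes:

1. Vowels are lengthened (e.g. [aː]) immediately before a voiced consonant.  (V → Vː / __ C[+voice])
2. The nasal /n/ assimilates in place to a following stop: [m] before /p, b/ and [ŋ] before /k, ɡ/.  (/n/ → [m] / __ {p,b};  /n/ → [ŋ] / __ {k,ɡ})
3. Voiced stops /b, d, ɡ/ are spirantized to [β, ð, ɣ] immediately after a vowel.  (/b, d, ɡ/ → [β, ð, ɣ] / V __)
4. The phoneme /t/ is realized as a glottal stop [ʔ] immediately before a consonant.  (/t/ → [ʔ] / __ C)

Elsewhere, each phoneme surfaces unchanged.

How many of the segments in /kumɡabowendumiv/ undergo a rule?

7

Segments that undergo a rule: /u/ → [uː] (rule 1); /a/ → [aː] (rule 1); /b/ → [β] (rule 3); /o/ → [oː] (rule 1); /e/ → [eː] (rule 1); /u/ → [uː] (rule 1); /i/ → [iː] (rule 1).
All other segments surface unchanged.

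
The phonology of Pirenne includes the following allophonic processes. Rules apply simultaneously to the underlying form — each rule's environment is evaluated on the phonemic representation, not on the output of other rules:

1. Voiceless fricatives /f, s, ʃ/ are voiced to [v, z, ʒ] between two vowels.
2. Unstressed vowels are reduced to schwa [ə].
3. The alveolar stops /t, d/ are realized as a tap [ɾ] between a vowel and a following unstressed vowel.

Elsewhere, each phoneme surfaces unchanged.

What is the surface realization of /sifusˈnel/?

/s/ (word-initial): rule 1 targets it, but not between two vowels → unchanged [s].
/i/ meets the environment for rule 2 (in an unstressed syllable) → [ə].
/f/ (between /i/ and /u/) occurs between two vowels → [v] by rule 1.
Rule 2 applies to /u/ (between /f/ and /s/: in an unstressed syllable) → [ə].
/s/ (between /u/ and /n/) fails the environment for rule 1, so it stays [s].
/n/ (between /s/ and /e/): no rule targets it → [n].
/e/ (between /n/ and /l/) fails the environment for rule 2, so it stays [e].
/l/ (word-final) is unaffected → [l].

[səvəsˈnel]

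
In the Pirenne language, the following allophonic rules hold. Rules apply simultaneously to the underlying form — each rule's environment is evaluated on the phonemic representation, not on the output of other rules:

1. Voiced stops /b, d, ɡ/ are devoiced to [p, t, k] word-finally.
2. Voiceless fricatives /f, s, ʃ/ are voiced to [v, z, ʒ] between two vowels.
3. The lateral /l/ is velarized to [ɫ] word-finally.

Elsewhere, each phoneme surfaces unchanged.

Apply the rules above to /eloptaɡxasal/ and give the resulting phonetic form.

/e/ stays [e].
/l/ (between /e/ and /o/): rule 3 targets it, but not word-finally → unchanged [l].
/o/ stays [o].
/p/ — not in any rule's target class → [p].
/t/ (between /p/ and /a/) is unaffected → [t].
/a/ (between /t/ and /ɡ/) is unaffected → [a].
/ɡ/ (between /a/ and /x/): rule 1 targets it, but not word-finally → unchanged [ɡ].
/x/ (between /ɡ/ and /a/): no rule targets it → [x].
/a/ — not in any rule's target class → [a].
/s/ (between /a/ and /a/): between two vowels, so rule 2 applies → [z].
/a/ — not in any rule's target class → [a].
/l/ — word-final, word-finally — surfaces as [ɫ] (rule 3).

[eloptaɡxazaɫ]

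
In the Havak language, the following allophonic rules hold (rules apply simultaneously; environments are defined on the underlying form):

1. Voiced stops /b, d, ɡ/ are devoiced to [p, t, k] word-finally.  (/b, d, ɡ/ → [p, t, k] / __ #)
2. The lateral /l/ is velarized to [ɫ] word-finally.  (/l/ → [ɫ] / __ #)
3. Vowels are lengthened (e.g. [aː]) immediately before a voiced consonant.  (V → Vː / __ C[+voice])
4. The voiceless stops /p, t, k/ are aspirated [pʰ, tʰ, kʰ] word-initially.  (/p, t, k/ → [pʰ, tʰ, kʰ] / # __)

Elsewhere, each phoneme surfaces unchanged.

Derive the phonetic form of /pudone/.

[pʰuːdoːne]

/p/ — word-initial, word-initially — surfaces as [pʰ] (rule 4).
/u/ meets the environment for rule 3 (before a voiced consonant) → [uː].
/d/ — between /u/ and /o/; rule 1 does not apply here → [d].
/o/ — between /d/ and /n/, before a voiced consonant — surfaces as [oː] (rule 3).
/e/ (word-final) fails the environment for rule 3, so it stays [e].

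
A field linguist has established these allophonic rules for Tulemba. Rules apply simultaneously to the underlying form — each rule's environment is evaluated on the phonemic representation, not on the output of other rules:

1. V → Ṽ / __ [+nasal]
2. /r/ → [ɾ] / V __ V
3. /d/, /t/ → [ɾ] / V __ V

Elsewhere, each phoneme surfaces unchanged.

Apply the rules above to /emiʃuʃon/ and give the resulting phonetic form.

Rule 1 applies to /e/ (word-initial: before a nasal consonant) → [ẽ].
/m/ (between /e/ and /i/): no rule targets it → [m].
/i/ (between /m/ and /ʃ/) is in the target of rule 1 but the environment (before a nasal consonant) is not met → [i].
/ʃ/ (between /i/ and /u/) is unaffected → [ʃ].
/u/ — between /ʃ/ and /ʃ/; rule 1 does not apply here → [u].
/ʃ/ (between /u/ and /o/) is unaffected → [ʃ].
/o/ (between /ʃ/ and /n/) occurs before a nasal consonant → [õ] by rule 1.
/n/ (word-final) is unaffected → [n].

[ẽmiʃuʃõn]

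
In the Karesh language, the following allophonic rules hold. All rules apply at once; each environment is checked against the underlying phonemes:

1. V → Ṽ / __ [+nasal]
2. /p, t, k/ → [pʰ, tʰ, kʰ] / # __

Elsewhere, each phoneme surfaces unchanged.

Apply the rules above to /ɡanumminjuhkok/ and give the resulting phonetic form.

/ɡ/ stays [ɡ].
/a/ meets the environment for rule 1 (before a nasal consonant) → [ã].
/n/ stays [n].
Rule 1 applies to /u/ (between /n/ and /m/: before a nasal consonant) → [ũ].
/m/ (between /u/ and /m/) is unaffected → [m].
/m/ stays [m].
/i/ (between /m/ and /n/) occurs before a nasal consonant → [ĩ] by rule 1.
/n/ (between /i/ and /j/): no rule targets it → [n].
/j/ — not in any rule's target class → [j].
/u/ (between /j/ and /h/) fails the environment for rule 1, so it stays [u].
/h/ (between /u/ and /k/) is unaffected → [h].
/k/ (between /h/ and /o/): rule 2 targets it, but not word-initially → unchanged [k].
/o/ (between /k/ and /k/) is in the target of rule 1 but the environment (before a nasal consonant) is not met → [o].
/k/ — word-final; rule 2 does not apply here → [k].

[ɡãnũmmĩnjuhkok]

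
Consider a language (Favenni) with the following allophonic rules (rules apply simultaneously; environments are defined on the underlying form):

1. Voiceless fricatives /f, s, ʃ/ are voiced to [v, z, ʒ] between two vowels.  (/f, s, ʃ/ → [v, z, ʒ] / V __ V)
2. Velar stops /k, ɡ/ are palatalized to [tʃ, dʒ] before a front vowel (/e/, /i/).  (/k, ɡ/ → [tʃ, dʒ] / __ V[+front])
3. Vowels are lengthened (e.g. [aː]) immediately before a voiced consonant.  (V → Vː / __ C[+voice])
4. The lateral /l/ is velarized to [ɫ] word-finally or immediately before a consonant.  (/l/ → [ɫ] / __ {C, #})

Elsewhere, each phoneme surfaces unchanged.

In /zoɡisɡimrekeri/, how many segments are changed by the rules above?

6

Segments that undergo a rule: /o/ → [oː] (rule 3); /ɡ/ → [dʒ] (rule 2); /ɡ/ → [dʒ] (rule 2); /i/ → [iː] (rule 3); /k/ → [tʃ] (rule 2); /e/ → [eː] (rule 3).
All other segments surface unchanged.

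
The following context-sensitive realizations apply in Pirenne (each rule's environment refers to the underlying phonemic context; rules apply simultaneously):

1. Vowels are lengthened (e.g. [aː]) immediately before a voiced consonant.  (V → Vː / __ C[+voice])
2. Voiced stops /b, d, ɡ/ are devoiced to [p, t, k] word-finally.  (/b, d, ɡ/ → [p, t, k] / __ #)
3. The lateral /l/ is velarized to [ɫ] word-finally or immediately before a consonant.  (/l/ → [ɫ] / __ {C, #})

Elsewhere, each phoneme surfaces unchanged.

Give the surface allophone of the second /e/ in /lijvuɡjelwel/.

[eː]

/e/ (between /w/ and /l/): before a voiced consonant, so rule 1 applies → [eː].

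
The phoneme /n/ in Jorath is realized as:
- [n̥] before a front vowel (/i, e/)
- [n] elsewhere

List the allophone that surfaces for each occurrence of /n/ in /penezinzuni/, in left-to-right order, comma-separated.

Occurrence 1 (position 3): before a front vowel (/i, e/) → [n̥].
Occurrence 2 (position 7): no conditioning environment matches → elsewhere allophone [n].
Occurrence 3 (position 10): before a front vowel (/i, e/) → [n̥].

[n̥], [n], [n̥]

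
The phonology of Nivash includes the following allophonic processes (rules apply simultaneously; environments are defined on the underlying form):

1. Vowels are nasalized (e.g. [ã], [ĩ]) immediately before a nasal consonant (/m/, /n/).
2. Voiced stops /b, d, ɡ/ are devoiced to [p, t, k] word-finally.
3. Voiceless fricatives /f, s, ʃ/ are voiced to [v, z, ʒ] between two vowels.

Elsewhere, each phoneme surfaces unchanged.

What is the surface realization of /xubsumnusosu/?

[xubsũmnuzozu]

/x/ — not in any rule's target class → [x].
/u/ (between /x/ and /b/) is in the target of rule 1 but the environment (before a nasal consonant) is not met → [u].
/b/ (between /u/ and /s/) fails the environment for rule 2, so it stays [b].
/s/ (between /b/ and /u/) is in the target of rule 3 but the environment (between two vowels) is not met → [s].
/u/ (between /s/ and /m/): before a nasal consonant, so rule 1 applies → [ũ].
/m/ (between /u/ and /n/) is unaffected → [m].
/n/ (between /m/ and /u/) is unaffected → [n].
/u/ (between /n/ and /s/): rule 1 targets it, but not before a nasal consonant → unchanged [u].
Rule 3 applies to /s/ (between /u/ and /o/: between two vowels) → [z].
/o/ — between /s/ and /s/; rule 1 does not apply here → [o].
/s/ (between /o/ and /u/): between two vowels, so rule 3 applies → [z].
/u/ — word-final; rule 1 does not apply here → [u].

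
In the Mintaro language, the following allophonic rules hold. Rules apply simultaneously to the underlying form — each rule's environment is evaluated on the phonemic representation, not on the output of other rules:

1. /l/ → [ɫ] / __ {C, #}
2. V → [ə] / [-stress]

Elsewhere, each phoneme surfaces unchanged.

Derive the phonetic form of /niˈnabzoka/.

[nəˈnabzəkə]

/i/ — between /n/ and /n/, in an unstressed syllable — surfaces as [ə] (rule 2).
/a/ (between /n/ and /b/) fails the environment for rule 2, so it stays [a].
Rule 2 applies to /o/ (between /z/ and /k/: in an unstressed syllable) → [ə].
/a/ (word-final): in an unstressed syllable, so rule 2 applies → [ə].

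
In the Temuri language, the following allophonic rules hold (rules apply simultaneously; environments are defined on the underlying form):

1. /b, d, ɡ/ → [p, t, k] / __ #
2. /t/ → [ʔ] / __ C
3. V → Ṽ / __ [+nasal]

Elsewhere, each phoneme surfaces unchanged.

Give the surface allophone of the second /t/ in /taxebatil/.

[t]

/t/ (between /a/ and /i/) fails the environment for rule 2, so it stays [t].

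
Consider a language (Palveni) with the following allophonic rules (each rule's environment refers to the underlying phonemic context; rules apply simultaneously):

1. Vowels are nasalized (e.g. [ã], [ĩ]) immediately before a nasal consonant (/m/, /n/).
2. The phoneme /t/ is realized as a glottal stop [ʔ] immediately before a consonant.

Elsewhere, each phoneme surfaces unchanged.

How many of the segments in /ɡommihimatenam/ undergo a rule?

Segments that undergo a rule: /o/ → [õ] (rule 1); /i/ → [ĩ] (rule 1); /e/ → [ẽ] (rule 1); /a/ → [ã] (rule 1).
All other segments surface unchanged.

4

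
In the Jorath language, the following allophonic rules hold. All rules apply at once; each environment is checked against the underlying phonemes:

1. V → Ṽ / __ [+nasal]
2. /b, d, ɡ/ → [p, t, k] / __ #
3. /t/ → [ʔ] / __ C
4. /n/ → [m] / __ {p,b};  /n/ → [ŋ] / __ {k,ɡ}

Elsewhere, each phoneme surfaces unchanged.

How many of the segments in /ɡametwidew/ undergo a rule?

2

Segments that undergo a rule: /a/ → [ã] (rule 1); /t/ → [ʔ] (rule 3).
All other segments surface unchanged.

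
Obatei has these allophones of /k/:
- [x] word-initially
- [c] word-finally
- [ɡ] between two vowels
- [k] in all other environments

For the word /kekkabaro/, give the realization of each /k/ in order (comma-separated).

[x], [k], [k]

Occurrence 1 (position 1): word-initially → [x].
Occurrence 2 (position 3): no conditioning environment matches → elsewhere allophone [k].
Occurrence 3 (position 4): no conditioning environment matches → elsewhere allophone [k].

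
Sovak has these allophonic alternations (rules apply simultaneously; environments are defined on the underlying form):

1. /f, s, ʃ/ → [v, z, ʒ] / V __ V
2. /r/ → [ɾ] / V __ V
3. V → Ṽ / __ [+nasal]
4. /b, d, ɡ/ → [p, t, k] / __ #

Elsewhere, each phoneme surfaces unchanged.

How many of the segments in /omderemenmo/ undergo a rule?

4

Segments that undergo a rule: /o/ → [õ] (rule 3); /r/ → [ɾ] (rule 2); /e/ → [ẽ] (rule 3); /e/ → [ẽ] (rule 3).
All other segments surface unchanged.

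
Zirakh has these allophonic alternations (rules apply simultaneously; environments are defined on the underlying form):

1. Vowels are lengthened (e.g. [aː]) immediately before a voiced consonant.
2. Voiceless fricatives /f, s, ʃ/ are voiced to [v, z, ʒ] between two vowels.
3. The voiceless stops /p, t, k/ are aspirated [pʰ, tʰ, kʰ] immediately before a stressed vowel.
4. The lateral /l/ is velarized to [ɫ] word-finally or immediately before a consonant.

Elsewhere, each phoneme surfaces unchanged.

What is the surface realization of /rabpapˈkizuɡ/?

[raːbpapˈkʰiːzuːɡ]

/r/ (word-initial) is unaffected → [r].
/a/ (between /r/ and /b/): before a voiced consonant, so rule 1 applies → [aː].
/b/ (between /a/ and /p/): no rule targets it → [b].
/p/ (between /b/ and /a/) fails the environment for rule 3, so it stays [p].
/a/ — between /p/ and /p/; rule 1 does not apply here → [a].
/p/ — between /a/ and /k/; rule 3 does not apply here → [p].
/k/ meets the environment for rule 3 (immediately before a stressed vowel) → [kʰ].
/i/ meets the environment for rule 1 (before a voiced consonant) → [iː].
/z/ — not in any rule's target class → [z].
/u/ — between /z/ and /ɡ/, before a voiced consonant — surfaces as [uː] (rule 1).
/ɡ/ — not in any rule's target class → [ɡ].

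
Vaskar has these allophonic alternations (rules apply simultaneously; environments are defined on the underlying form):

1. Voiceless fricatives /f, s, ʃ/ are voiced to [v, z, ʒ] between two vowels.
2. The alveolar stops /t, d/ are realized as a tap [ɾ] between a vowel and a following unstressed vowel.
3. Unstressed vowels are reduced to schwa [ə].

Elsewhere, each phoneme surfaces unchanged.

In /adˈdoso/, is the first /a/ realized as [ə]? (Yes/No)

/a/ — word-initial, in an unstressed syllable — surfaces as [ə] (rule 3).
The actual realization is [ə], which matches [ə].

Yes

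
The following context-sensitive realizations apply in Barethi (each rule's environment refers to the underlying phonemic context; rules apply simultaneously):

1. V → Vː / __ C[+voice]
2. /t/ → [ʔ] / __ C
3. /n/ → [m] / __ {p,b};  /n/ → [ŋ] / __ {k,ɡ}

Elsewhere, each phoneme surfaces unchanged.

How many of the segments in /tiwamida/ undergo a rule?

3

Segments that undergo a rule: /i/ → [iː] (rule 1); /a/ → [aː] (rule 1); /i/ → [iː] (rule 1).
All other segments surface unchanged.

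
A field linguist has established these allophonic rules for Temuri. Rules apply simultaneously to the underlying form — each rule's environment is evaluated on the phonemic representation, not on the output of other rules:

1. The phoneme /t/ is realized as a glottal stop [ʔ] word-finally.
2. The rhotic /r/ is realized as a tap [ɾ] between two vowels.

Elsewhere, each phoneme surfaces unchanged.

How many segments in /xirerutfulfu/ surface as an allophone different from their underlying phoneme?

2

Segments that undergo a rule: /r/ → [ɾ] (rule 2); /r/ → [ɾ] (rule 2).
All other segments surface unchanged.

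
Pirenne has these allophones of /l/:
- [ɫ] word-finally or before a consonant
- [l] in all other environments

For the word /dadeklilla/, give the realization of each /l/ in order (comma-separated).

Occurrence 1 (position 6): no conditioning environment matches → elsewhere allophone [l].
Occurrence 2 (position 8): word-finally or before a consonant → [ɫ].
Occurrence 3 (position 9): no conditioning environment matches → elsewhere allophone [l].

[l], [ɫ], [l]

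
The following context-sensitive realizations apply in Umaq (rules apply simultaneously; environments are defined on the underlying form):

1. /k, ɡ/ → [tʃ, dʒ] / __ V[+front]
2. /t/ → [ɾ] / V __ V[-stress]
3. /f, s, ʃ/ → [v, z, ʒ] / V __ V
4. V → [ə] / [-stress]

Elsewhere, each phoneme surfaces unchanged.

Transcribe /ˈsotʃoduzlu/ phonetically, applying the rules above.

[ˈsotʃədəzlə]

/s/ (word-initial) fails the environment for rule 3, so it stays [s].
/o/ (between /s/ and /t/) is in the target of rule 4 but the environment (in an unstressed syllable) is not met → [o].
/t/ — between /o/ and /ʃ/; rule 2 does not apply here → [t].
/ʃ/ — between /t/ and /o/; rule 3 does not apply here → [ʃ].
/o/ (between /ʃ/ and /d/) occurs in an unstressed syllable → [ə] by rule 4.
/u/ meets the environment for rule 4 (in an unstressed syllable) → [ə].
/u/ meets the environment for rule 4 (in an unstressed syllable) → [ə].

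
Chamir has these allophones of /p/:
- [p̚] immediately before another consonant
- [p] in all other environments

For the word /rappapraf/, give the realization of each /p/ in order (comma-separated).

[p̚], [p], [p̚]

Occurrence 1 (position 3): immediately before another consonant → [p̚].
Occurrence 2 (position 4): no conditioning environment matches → elsewhere allophone [p].
Occurrence 3 (position 6): immediately before another consonant → [p̚].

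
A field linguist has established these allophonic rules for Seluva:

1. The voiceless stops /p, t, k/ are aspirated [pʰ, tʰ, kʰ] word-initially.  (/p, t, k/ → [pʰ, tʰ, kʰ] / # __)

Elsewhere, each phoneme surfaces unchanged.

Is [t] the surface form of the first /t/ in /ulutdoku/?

/t/ (between /u/ and /d/) is in the target of rule 1 but the environment (word-initially) is not met → [t].
The actual realization is [t], which matches [t].

Yes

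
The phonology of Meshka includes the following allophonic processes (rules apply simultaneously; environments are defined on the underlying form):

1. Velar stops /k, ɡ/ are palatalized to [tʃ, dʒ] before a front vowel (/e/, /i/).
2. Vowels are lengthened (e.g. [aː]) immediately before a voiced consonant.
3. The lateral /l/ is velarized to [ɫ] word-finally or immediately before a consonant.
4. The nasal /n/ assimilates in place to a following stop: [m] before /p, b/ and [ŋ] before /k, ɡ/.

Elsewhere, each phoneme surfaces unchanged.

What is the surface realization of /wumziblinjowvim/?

[wuːmziːbliːnjoːwviːm]

/w/ (word-initial): no rule targets it → [w].
/u/ meets the environment for rule 2 (before a voiced consonant) → [uː].
/m/ (between /u/ and /z/) is unaffected → [m].
/z/ — not in any rule's target class → [z].
/i/ — between /z/ and /b/, before a voiced consonant — surfaces as [iː] (rule 2).
/b/ — not in any rule's target class → [b].
/l/ (between /b/ and /i/) fails the environment for rule 3, so it stays [l].
/i/ (between /l/ and /n/) occurs before a voiced consonant → [iː] by rule 2.
/n/ — between /i/ and /j/; rule 4 does not apply here → [n].
/j/ stays [j].
Rule 2 applies to /o/ (between /j/ and /w/: before a voiced consonant) → [oː].
/w/ (between /o/ and /v/): no rule targets it → [w].
/v/ (between /w/ and /i/) is unaffected → [v].
/i/ — between /v/ and /m/, before a voiced consonant — surfaces as [iː] (rule 2).
/m/ (word-final) is unaffected → [m].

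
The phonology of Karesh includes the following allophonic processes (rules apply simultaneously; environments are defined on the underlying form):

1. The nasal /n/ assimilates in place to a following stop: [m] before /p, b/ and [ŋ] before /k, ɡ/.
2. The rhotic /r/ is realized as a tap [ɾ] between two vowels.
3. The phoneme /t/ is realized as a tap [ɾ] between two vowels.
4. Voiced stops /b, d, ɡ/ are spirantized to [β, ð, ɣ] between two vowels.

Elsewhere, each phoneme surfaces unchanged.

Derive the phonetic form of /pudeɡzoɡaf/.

/p/ (word-initial) is unaffected → [p].
/u/ stays [u].
/d/ — between /u/ and /e/, between two vowels — surfaces as [ð] (rule 4).
/e/ (between /d/ and /ɡ/) is unaffected → [e].
/ɡ/ (between /e/ and /z/): rule 4 targets it, but not between two vowels → unchanged [ɡ].
/z/ (between /ɡ/ and /o/): no rule targets it → [z].
/o/ stays [o].
/ɡ/ meets the environment for rule 4 (between two vowels) → [ɣ].
/a/ (between /ɡ/ and /f/): no rule targets it → [a].
/f/ — not in any rule's target class → [f].

[puðeɡzoɣaf]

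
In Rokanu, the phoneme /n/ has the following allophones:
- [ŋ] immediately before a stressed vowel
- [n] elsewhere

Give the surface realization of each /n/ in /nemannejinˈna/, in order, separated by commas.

Occurrence 1 (position 1): no conditioning environment matches → elsewhere allophone [n].
Occurrence 2 (position 5): no conditioning environment matches → elsewhere allophone [n].
Occurrence 3 (position 6): no conditioning environment matches → elsewhere allophone [n].
Occurrence 4 (position 10): no conditioning environment matches → elsewhere allophone [n].
Occurrence 5 (position 11): immediately before a stressed vowel → [ŋ].

[n], [n], [n], [n], [ŋ]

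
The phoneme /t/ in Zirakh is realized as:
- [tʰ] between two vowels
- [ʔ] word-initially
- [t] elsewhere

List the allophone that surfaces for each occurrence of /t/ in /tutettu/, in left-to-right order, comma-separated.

[ʔ], [tʰ], [t], [t]

Occurrence 1 (position 1): word-initially → [ʔ].
Occurrence 2 (position 3): between two vowels → [tʰ].
Occurrence 3 (position 5): no conditioning environment matches → elsewhere allophone [t].
Occurrence 4 (position 6): no conditioning environment matches → elsewhere allophone [t].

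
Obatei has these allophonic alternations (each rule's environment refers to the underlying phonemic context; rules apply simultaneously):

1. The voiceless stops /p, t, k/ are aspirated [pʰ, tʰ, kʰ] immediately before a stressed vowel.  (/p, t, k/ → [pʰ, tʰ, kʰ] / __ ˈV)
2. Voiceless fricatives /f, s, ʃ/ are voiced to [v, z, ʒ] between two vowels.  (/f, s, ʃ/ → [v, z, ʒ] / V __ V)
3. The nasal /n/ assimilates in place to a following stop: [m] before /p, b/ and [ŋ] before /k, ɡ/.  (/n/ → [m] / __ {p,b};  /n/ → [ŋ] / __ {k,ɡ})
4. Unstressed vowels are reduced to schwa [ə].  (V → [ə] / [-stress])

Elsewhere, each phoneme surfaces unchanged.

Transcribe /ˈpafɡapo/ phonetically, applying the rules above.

/p/ (word-initial) occurs immediately before a stressed vowel → [pʰ] by rule 1.
/a/ — between /p/ and /f/; rule 4 does not apply here → [a].
/f/ (between /a/ and /ɡ/): rule 2 targets it, but not between two vowels → unchanged [f].
/ɡ/ — not in any rule's target class → [ɡ].
/a/ (between /ɡ/ and /p/) occurs in an unstressed syllable → [ə] by rule 4.
/p/ (between /a/ and /o/) fails the environment for rule 1, so it stays [p].
Rule 4 applies to /o/ (word-final: in an unstressed syllable) → [ə].

[ˈpʰafɡəpə]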